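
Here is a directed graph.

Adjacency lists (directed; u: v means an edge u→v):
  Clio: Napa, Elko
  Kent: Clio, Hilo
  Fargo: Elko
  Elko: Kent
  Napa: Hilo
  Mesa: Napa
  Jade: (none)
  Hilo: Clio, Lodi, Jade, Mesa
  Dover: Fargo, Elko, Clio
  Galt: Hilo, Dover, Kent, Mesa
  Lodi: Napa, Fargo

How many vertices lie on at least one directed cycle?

8

A vertex is on a directed cycle iff it belongs to a strongly connected component of size ≥ 2 (or has a self-loop).
The vertices on cycles are {Clio, Elko, Hilo, Kent, Lodi, Mesa, Napa, Fargo} — 8 in total.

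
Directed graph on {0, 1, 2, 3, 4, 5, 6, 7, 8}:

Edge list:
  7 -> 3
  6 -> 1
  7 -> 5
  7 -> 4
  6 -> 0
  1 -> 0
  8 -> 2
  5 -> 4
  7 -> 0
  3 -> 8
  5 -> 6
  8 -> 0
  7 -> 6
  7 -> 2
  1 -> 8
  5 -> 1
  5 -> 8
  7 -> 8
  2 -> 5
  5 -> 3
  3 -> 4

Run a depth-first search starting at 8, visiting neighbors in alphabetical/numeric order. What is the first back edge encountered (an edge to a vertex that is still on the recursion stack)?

1->8

DFS from 8 (visiting neighbors in alphabetical/numeric order); mark gray on enter, black on exit:
8 gray
  0 gray
  0 black
  2 gray
    5 gray
      1 gray
        1→0: 0 black — skip
        1→8: 8 is gray → back edge
First back edge: 1 → 8.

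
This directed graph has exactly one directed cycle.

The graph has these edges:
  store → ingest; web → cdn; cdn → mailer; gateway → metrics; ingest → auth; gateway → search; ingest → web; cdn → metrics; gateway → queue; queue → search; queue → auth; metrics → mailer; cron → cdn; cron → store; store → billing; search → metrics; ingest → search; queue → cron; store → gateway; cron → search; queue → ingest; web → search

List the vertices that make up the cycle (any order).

cron, queue, store, gateway

DFS with gray/black marking from queue:
queue gray
  search gray
    metrics gray
      mailer gray
      mailer black
    metrics black
  search black
  ingest gray
    web gray
      web→search: search black — skip
      cdn gray
        cdn→metrics: metrics black — skip
        cdn→mailer: mailer black — skip
      cdn black
    web black
    ingest→search: search black — skip
    auth gray
    auth black
  ingest black
  queue→auth: auth black — skip
  cron gray
    store gray
      billing gray
      billing black
      gateway gray
        gateway→search: search black — skip
        gateway→metrics: metrics black — skip
        gateway→queue: queue is gray → back edge
Back edge closes the cycle queue → cron → store → gateway → queue; its vertices are {cron, queue, store, gateway}.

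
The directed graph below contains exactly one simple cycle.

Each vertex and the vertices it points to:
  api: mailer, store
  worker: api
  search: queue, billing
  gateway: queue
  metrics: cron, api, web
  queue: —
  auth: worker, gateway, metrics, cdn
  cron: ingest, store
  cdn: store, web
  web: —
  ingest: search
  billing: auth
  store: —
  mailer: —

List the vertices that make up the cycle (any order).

DFS with gray/black marking from billing:
billing gray
  auth gray
    worker gray
      api gray
        mailer gray
        mailer black
        store gray
        store black
      api black
    worker black
    gateway gray
      queue gray
      queue black
    gateway black
    metrics gray
      cron gray
        ingest gray
          search gray
            search→queue: queue black — skip
            search→billing: billing is gray → back edge
Back edge closes the cycle billing → auth → metrics → cron → ingest → search → billing; its vertices are {auth, cron, ingest, search, billing, metrics}.

auth, cron, ingest, search, billing, metrics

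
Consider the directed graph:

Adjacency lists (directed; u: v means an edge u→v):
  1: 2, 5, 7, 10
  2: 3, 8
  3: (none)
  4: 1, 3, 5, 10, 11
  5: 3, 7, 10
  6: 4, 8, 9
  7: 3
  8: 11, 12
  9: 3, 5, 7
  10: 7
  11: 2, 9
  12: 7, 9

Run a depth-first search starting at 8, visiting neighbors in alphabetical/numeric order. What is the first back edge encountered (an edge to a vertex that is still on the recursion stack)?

2→8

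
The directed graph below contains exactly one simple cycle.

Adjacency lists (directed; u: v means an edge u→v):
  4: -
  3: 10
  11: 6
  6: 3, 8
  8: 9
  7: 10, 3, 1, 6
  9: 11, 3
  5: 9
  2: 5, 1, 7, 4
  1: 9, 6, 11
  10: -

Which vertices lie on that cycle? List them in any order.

DFS with gray/black marking from 11:
11 gray
  6 gray
    3 gray
      10 gray
      10 black
    3 black
    8 gray
      9 gray
        9→11: 11 is gray → back edge
Back edge closes the cycle 11 → 6 → 8 → 9 → 11; its vertices are {6, 8, 9, 11}.

6, 8, 9, 11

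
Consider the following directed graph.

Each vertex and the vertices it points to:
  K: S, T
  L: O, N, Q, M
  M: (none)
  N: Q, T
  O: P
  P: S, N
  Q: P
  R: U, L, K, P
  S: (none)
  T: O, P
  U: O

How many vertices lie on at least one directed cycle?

5

A vertex is on a directed cycle iff it belongs to a strongly connected component of size ≥ 2 (or has a self-loop).
The vertices on cycles are {N, O, P, Q, T} — 5 in total.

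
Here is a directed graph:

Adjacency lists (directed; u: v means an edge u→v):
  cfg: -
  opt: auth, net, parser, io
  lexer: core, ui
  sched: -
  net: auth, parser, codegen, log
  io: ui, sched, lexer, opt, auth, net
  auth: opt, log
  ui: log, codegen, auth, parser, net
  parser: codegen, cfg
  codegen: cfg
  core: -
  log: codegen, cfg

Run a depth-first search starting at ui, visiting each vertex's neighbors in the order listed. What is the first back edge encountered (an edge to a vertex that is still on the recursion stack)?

opt->auth

DFS from ui (visiting each vertex's neighbors in the order listed); mark gray on enter, black on exit:
ui gray
  log gray
    codegen gray
      cfg gray
      cfg black
    codegen black
    log→cfg: cfg black — skip
  log black
  ui→codegen: codegen black — skip
  auth gray
    opt gray
      opt→auth: auth is gray → back edge
First back edge: opt → auth.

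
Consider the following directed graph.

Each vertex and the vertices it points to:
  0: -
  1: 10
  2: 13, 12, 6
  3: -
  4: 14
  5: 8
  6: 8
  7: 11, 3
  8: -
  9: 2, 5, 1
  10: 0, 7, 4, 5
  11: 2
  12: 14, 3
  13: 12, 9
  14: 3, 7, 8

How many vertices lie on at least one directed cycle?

A vertex is on a directed cycle iff it belongs to a strongly connected component of size ≥ 2 (or has a self-loop).
The vertices on cycles are {1, 2, 4, 7, 9, 10, 11, 12, 13, 14} — 10 in total.

10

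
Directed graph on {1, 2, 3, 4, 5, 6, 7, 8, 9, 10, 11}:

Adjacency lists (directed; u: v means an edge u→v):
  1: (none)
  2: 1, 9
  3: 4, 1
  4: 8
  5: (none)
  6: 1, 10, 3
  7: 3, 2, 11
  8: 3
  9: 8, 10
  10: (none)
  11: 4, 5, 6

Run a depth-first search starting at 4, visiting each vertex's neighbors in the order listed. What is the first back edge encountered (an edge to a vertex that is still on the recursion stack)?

3->4

DFS from 4 (visiting each vertex's neighbors in the order listed); mark gray on enter, black on exit:
4 gray
  8 gray
    3 gray
      3→4: 4 is gray → back edge
First back edge: 3 → 4.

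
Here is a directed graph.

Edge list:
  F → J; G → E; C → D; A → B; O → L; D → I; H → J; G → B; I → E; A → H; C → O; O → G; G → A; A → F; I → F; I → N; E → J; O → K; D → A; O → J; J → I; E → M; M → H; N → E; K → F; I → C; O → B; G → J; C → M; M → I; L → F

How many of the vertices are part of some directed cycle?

14

A vertex is on a directed cycle iff it belongs to a strongly connected component of size ≥ 2 (or has a self-loop).
The vertices on cycles are {A, C, D, E, F, G, H, I, J, K, L, M, N, O} — 14 in total.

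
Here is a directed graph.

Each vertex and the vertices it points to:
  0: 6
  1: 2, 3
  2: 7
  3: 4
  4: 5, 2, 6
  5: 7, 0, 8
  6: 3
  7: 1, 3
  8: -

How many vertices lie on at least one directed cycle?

8

A vertex is on a directed cycle iff it belongs to a strongly connected component of size ≥ 2 (or has a self-loop).
The vertices on cycles are {0, 1, 2, 3, 4, 5, 6, 7} — 8 in total.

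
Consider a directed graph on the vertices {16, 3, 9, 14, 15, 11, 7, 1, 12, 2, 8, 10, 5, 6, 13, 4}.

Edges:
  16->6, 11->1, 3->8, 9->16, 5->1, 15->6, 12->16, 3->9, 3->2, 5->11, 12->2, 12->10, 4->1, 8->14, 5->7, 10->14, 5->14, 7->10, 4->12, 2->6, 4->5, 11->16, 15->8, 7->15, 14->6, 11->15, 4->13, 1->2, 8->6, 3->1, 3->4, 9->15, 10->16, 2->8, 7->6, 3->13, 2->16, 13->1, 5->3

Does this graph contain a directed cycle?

Yes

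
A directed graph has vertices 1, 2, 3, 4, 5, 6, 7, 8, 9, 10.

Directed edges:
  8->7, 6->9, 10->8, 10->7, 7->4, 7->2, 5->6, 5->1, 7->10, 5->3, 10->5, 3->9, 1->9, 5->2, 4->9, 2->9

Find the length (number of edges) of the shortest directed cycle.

2

For each vertex v, BFS finds the shortest path from v back to v.
The shortest such closed walk is 7 → 10 → 7, length 2.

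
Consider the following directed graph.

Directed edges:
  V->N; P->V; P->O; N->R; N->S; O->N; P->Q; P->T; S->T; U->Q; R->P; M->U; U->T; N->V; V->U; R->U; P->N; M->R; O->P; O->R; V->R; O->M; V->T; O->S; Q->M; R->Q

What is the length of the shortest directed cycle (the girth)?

For each vertex v, BFS finds the shortest path from v back to v.
The shortest such closed walk is O → P → O, length 2.

2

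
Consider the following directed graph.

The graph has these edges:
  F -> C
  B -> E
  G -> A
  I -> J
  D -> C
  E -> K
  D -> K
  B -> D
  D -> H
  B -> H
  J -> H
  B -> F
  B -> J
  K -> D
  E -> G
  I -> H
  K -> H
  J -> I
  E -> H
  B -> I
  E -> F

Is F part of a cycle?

F lies on a cycle iff there is a path from F back to itself.
Exploring from F, it never reaches itself; equivalently, its strongly connected component is a singleton.

No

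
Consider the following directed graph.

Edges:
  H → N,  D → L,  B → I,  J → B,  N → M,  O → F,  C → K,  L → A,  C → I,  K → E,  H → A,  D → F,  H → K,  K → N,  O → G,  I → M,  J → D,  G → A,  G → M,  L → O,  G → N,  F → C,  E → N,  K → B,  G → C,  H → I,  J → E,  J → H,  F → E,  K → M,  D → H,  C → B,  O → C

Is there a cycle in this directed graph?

DFS with white/gray/black marking, starting from H:
H gray
  K gray
    M gray
    M black
    N gray
      N→M: M black — skip
    N black
    B gray
      I gray
        I→M: M black — skip
      I black
    B black
    E gray
      E→N: N black — skip
    E black
  K black
  H→I: I black — skip
  A gray
  A black
  H→N: N black — skip
H black
J gray
  J→E: E black — skip
  J→H: H black — skip
  D gray
    L gray
      L→A: A black — skip
      O gray
        F gray
          F→E: E black — skip
          C gray
            C→I: I black — skip
            C→K: K black — skip
            C→B: B black — skip
          C black
        F black
        O→C: C black — skip
        G gray
          G→A: A black — skip
          G→N: N black — skip
          G→M: M black — skip
          G→C: C black — skip
        G black
      O black
    L black
    D→F: F black — skip
    D→H: H black — skip
  D black
  J→B: B black — skip
J black
Every edge goes to a white or black vertex — no back edge, so the graph is acyclic.

No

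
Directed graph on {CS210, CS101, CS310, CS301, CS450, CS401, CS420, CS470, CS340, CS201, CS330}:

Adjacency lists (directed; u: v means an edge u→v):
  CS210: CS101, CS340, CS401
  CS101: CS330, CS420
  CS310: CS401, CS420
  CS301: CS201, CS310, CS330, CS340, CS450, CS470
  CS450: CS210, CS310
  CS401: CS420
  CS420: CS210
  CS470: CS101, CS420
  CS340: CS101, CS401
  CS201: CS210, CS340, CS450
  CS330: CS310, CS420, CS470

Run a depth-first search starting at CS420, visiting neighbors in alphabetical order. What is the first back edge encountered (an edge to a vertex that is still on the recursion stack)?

DFS from CS420 (visiting neighbors in alphabetical order); mark gray on enter, black on exit:
CS420 gray
  CS210 gray
    CS101 gray
      CS330 gray
        CS310 gray
          CS401 gray
            CS401→CS420: CS420 is gray → back edge
First back edge: CS401 → CS420.

CS401->CS420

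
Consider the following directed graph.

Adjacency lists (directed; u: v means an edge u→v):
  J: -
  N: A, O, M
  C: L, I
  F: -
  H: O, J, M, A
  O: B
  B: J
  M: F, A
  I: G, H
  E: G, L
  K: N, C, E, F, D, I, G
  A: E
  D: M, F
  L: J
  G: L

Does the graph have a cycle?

DFS with white/gray/black marking, starting from K:
K gray
  N gray
    A gray
      E gray
        G gray
          L gray
            J gray
            J black
          L black
        G black
        E→L: L black — skip
      E black
    A black
    O gray
      B gray
        B→J: J black — skip
      B black
    O black
    M gray
      F gray
      F black
      M→A: A black — skip
    M black
  N black
  C gray
    C→L: L black — skip
    I gray
      I→G: G black — skip
      H gray
        H→O: O black — skip
        H→J: J black — skip
        H→M: M black — skip
        H→A: A black — skip
      H black
    I black
  C black
  K→E: E black — skip
  K→F: F black — skip
  D gray
    D→M: M black — skip
    D→F: F black — skip
  D black
  K→I: I black — skip
  K→G: G black — skip
K black
Every edge goes to a white or black vertex — no back edge, so the graph is acyclic.

No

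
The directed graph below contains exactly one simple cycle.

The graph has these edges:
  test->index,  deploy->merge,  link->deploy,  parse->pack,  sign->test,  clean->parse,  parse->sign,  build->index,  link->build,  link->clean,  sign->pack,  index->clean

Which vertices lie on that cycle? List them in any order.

DFS with gray/black marking from clean:
clean gray
  parse gray
    sign gray
      pack gray
      pack black
      test gray
        index gray
          index→clean: clean is gray → back edge
Back edge closes the cycle clean → parse → sign → test → index → clean; its vertices are {sign, test, clean, index, parse}.

sign, test, clean, index, parse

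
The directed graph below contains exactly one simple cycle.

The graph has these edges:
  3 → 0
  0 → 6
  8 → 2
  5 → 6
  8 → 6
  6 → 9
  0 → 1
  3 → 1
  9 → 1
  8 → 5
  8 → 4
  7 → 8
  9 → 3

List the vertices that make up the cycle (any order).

DFS with gray/black marking from 6:
6 gray
  9 gray
    3 gray
      0 gray
        0→6: 6 is gray → back edge
Back edge closes the cycle 6 → 9 → 3 → 0 → 6; its vertices are {0, 3, 6, 9}.

0, 3, 6, 9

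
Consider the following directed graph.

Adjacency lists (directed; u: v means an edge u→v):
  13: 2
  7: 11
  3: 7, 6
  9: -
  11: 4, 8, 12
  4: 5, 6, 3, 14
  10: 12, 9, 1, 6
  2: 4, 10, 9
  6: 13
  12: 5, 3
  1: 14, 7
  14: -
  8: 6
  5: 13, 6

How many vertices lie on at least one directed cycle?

12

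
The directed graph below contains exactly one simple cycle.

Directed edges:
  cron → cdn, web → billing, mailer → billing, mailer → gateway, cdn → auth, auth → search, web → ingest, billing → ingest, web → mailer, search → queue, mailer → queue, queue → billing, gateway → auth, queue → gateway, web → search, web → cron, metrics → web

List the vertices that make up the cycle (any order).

auth, queue, search, gateway

DFS with gray/black marking from search:
search gray
  queue gray
    billing gray
      ingest gray
      ingest black
    billing black
    gateway gray
      auth gray
        auth→search: search is gray → back edge
Back edge closes the cycle search → queue → gateway → auth → search; its vertices are {auth, queue, search, gateway}.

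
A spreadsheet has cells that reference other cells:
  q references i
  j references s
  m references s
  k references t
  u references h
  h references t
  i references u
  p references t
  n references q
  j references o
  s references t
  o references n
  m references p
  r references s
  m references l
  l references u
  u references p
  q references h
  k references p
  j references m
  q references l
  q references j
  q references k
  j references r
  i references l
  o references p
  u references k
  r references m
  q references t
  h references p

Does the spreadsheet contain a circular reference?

Yes

DFS with white/gray/black marking, starting from r:
r gray
  s gray
    t gray
    t black
  s black
  m gray
    l gray
      u gray
        h gray
          h→t: t black — skip
          p gray
            p→t: t black — skip
          p black
        h black
        k gray
          k→t: t black — skip
          k→p: p black — skip
        k black
        u→p: p black — skip
      u black
    l black
    m→p: p black — skip
    m→s: s black — skip
  m black
r black
j gray
  j→r: r black — skip
  o gray
    o→p: p black — skip
    n gray
      q gray
        q→j: j is gray → back edge
Back edge found, so a cycle exists: j → o → n → q → j.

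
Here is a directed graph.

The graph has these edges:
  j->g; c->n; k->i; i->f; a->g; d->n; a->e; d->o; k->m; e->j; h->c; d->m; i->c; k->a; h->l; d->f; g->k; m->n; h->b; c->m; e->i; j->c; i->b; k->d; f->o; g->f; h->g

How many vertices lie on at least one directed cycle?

5

A vertex is on a directed cycle iff it belongs to a strongly connected component of size ≥ 2 (or has a self-loop).
The vertices on cycles are {a, e, g, j, k} — 5 in total.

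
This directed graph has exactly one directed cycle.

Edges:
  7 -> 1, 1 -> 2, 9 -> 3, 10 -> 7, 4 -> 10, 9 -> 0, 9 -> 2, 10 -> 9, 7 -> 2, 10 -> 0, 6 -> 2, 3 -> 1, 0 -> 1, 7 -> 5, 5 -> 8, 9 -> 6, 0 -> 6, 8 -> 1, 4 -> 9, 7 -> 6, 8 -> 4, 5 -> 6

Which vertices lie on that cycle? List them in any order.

4, 5, 7, 8, 10

DFS with gray/black marking from 5:
5 gray
  8 gray
    4 gray
      9 gray
        2 gray
        2 black
        3 gray
          1 gray
            1→2: 2 black — skip
          1 black
        3 black
        0 gray
          6 gray
            6→2: 2 black — skip
          6 black
          0→1: 1 black — skip
        0 black
        9→6: 6 black — skip
      9 black
      10 gray
        7 gray
          7→2: 2 black — skip
          7→1: 1 black — skip
          7→6: 6 black — skip
          7→5: 5 is gray → back edge
Back edge closes the cycle 5 → 8 → 4 → 10 → 7 → 5; its vertices are {4, 5, 7, 8, 10}.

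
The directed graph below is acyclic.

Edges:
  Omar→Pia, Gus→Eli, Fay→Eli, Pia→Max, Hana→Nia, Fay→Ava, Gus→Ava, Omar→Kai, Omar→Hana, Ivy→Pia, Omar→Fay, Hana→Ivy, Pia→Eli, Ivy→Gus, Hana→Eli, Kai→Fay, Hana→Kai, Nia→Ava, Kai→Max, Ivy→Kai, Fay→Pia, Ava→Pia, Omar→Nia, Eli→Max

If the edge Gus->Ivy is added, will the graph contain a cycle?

Yes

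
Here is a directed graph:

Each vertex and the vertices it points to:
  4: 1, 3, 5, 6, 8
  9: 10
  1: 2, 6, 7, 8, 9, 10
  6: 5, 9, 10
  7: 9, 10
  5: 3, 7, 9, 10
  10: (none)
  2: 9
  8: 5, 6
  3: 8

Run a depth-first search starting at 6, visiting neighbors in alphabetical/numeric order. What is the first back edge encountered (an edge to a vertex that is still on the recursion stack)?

DFS from 6 (visiting neighbors in alphabetical/numeric order); mark gray on enter, black on exit:
6 gray
  5 gray
    3 gray
      8 gray
        8→5: 5 is gray → back edge
First back edge: 8 → 5.

8→5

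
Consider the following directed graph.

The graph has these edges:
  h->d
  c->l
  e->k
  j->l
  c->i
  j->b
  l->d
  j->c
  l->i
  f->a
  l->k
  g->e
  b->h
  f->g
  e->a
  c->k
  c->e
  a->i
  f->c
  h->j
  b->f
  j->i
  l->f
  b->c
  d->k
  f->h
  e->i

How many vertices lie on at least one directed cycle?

6

A vertex is on a directed cycle iff it belongs to a strongly connected component of size ≥ 2 (or has a self-loop).
The vertices on cycles are {b, c, f, h, j, l} — 6 in total.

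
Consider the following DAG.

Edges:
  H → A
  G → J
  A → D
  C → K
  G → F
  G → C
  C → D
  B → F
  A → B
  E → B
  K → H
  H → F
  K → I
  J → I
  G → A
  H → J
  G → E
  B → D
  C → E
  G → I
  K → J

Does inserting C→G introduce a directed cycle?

Yes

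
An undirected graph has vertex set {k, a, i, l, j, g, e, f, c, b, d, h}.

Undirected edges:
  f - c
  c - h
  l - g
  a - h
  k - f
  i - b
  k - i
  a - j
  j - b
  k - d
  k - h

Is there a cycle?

DFS, tracking each vertex's parent; an edge to a visited non-parent vertex closes a cycle.
Start from g:
visit g (parent –)
  visit l (parent g)
    l–g: parent, skip
visit k (parent –)
  visit f (parent k)
    f–k: parent, skip
    visit c (parent f)
      c–f: parent, skip
      visit h (parent c)
        h–k: k visited and ≠ parent → cycle
Cycle: k – f – c – h – k.

Yes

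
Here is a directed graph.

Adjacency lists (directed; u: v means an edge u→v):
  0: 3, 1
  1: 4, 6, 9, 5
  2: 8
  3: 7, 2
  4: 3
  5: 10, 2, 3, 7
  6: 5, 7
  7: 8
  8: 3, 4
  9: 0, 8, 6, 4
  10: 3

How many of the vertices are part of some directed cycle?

8

A vertex is on a directed cycle iff it belongs to a strongly connected component of size ≥ 2 (or has a self-loop).
The vertices on cycles are {0, 1, 2, 3, 4, 7, 8, 9} — 8 in total.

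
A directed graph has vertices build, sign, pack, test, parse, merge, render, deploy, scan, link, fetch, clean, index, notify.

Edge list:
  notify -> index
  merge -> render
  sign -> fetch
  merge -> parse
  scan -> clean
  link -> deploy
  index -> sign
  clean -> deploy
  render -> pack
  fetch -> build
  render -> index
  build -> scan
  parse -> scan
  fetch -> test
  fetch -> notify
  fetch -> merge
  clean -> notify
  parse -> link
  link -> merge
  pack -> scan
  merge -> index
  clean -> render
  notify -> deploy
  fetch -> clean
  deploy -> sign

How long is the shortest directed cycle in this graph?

3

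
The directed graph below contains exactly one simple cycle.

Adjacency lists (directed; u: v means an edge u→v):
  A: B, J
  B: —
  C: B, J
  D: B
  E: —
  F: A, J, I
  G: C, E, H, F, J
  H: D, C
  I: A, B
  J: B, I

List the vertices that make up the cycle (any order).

DFS with gray/black marking from A:
A gray
  B gray
  B black
  J gray
    J→B: B black — skip
    I gray
      I→A: A is gray → back edge
Back edge closes the cycle A → J → I → A; its vertices are {A, I, J}.

A, I, J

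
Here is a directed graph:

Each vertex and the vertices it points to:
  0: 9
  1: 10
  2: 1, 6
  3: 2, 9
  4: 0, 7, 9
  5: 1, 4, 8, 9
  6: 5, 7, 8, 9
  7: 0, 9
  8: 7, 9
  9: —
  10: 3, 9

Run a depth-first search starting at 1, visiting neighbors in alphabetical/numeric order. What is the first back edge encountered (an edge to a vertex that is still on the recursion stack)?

DFS from 1 (visiting neighbors in alphabetical/numeric order); mark gray on enter, black on exit:
1 gray
  10 gray
    3 gray
      2 gray
        2→1: 1 is gray → back edge
First back edge: 2 → 1.

2→1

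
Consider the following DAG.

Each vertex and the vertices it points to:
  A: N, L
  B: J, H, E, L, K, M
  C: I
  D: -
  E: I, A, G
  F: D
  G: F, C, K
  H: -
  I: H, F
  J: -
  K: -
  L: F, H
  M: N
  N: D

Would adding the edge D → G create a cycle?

Adding D→G creates a cycle iff G can already reach D.
Path from G: G → F → D.
So G → … → D → G is a cycle.

Yes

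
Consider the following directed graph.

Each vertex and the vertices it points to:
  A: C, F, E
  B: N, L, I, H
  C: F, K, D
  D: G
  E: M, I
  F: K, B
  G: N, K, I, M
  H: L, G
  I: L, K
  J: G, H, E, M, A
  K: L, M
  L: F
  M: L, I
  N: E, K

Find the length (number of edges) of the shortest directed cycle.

3

For each vertex v, BFS finds the shortest path from v back to v.
The shortest such closed walk is F → B → L → F, length 3.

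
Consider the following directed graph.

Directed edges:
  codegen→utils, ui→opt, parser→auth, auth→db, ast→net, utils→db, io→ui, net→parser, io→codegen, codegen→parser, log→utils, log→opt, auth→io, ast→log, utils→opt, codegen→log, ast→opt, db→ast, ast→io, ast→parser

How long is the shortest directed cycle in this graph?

4

For each vertex v, BFS finds the shortest path from v back to v.
The shortest such closed walk is ast → parser → auth → db → ast, length 4.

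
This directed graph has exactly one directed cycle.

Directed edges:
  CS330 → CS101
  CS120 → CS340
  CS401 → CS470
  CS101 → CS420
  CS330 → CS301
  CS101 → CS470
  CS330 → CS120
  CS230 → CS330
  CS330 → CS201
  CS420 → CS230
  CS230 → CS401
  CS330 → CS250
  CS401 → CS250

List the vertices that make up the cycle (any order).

DFS with gray/black marking from CS230:
CS230 gray
  CS330 gray
    CS301 gray
    CS301 black
    CS201 gray
    CS201 black
    CS250 gray
    CS250 black
    CS101 gray
      CS420 gray
        CS420→CS230: CS230 is gray → back edge
Back edge closes the cycle CS230 → CS330 → CS101 → CS420 → CS230; its vertices are {CS101, CS230, CS330, CS420}.

CS101, CS230, CS330, CS420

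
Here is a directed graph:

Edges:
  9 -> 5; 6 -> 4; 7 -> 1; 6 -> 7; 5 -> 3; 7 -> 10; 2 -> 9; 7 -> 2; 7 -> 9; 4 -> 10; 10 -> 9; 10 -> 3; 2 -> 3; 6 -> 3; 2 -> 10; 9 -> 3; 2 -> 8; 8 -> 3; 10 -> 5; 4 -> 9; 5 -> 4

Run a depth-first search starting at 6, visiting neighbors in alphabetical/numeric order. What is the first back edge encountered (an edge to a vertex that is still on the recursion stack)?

DFS from 6 (visiting neighbors in alphabetical/numeric order); mark gray on enter, black on exit:
6 gray
  3 gray
  3 black
  4 gray
    9 gray
      9→3: 3 black — skip
      5 gray
        5→3: 3 black — skip
        5→4: 4 is gray → back edge
First back edge: 5 → 4.

5→4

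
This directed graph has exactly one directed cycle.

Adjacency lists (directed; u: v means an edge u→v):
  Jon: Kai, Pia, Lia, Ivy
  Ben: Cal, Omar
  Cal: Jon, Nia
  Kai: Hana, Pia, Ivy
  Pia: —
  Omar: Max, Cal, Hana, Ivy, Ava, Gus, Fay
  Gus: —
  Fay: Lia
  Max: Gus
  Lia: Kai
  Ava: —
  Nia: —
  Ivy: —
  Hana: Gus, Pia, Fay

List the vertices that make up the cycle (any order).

DFS with gray/black marking from Hana:
Hana gray
  Gus gray
  Gus black
  Pia gray
  Pia black
  Fay gray
    Lia gray
      Kai gray
        Kai→Hana: Hana is gray → back edge
Back edge closes the cycle Hana → Fay → Lia → Kai → Hana; its vertices are {Fay, Kai, Lia, Hana}.

Fay, Kai, Lia, Hana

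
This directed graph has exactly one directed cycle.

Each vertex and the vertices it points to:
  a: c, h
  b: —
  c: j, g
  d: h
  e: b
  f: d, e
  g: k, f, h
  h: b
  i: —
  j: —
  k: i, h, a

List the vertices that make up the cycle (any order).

DFS with gray/black marking from k:
k gray
  i gray
  i black
  h gray
    b gray
    b black
  h black
  a gray
    c gray
      j gray
      j black
      g gray
        g→k: k is gray → back edge
Back edge closes the cycle k → a → c → g → k; its vertices are {a, c, g, k}.

a, c, g, k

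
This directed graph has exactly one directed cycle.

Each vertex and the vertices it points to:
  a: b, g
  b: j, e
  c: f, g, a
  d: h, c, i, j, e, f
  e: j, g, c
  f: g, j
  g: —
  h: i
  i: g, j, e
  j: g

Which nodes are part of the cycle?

DFS with gray/black marking from c:
c gray
  f gray
    g gray
    g black
    j gray
      j→g: g black — skip
    j black
  f black
  c→g: g black — skip
  a gray
    b gray
      b→j: j black — skip
      e gray
        e→j: j black — skip
        e→g: g black — skip
        e→c: c is gray → back edge
Back edge closes the cycle c → a → b → e → c; its vertices are {a, b, c, e}.

a, b, c, e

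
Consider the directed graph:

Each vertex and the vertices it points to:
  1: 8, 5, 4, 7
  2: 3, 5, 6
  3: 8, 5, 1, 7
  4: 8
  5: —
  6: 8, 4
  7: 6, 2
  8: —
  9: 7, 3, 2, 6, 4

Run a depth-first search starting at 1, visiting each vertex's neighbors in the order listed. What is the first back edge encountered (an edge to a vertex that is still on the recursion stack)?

3→1

DFS from 1 (visiting each vertex's neighbors in the order listed); mark gray on enter, black on exit:
1 gray
  8 gray
  8 black
  5 gray
  5 black
  4 gray
    4→8: 8 black — skip
  4 black
  7 gray
    6 gray
      6→8: 8 black — skip
      6→4: 4 black — skip
    6 black
    2 gray
      3 gray
        3→8: 8 black — skip
        3→5: 5 black — skip
        3→1: 1 is gray → back edge
First back edge: 3 → 1.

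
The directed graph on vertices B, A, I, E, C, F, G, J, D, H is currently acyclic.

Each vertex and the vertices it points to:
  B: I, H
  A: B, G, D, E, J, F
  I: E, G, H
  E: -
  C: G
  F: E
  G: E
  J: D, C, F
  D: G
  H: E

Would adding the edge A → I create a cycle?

No

Adding A→I creates a cycle iff I can already reach A.
Explore from I: no path reaches A. The graph stays acyclic.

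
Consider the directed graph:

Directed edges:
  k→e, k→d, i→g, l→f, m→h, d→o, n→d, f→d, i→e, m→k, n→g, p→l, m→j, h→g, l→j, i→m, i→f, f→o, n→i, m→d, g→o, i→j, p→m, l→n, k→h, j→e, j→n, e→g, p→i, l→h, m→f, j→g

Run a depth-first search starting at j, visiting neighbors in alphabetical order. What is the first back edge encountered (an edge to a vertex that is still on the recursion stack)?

i->j

DFS from j (visiting neighbors in alphabetical order); mark gray on enter, black on exit:
j gray
  e gray
    g gray
      o gray
      o black
    g black
  e black
  j→g: g black — skip
  n gray
    d gray
      d→o: o black — skip
    d black
    n→g: g black — skip
    i gray
      i→e: e black — skip
      f gray
        f→d: d black — skip
        f→o: o black — skip
      f black
      i→g: g black — skip
      i→j: j is gray → back edge
First back edge: i → j.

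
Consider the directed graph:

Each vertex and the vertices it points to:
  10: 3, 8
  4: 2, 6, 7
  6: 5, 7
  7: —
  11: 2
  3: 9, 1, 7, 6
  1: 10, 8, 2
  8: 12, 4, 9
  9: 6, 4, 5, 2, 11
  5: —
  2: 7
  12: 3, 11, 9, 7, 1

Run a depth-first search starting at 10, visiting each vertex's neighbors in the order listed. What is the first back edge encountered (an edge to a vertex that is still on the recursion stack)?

DFS from 10 (visiting each vertex's neighbors in the order listed); mark gray on enter, black on exit:
10 gray
  3 gray
    9 gray
      6 gray
        5 gray
        5 black
        7 gray
        7 black
      6 black
      4 gray
        2 gray
          2→7: 7 black — skip
        2 black
        4→6: 6 black — skip
        4→7: 7 black — skip
      4 black
      9→5: 5 black — skip
      9→2: 2 black — skip
      11 gray
        11→2: 2 black — skip
      11 black
    9 black
    1 gray
      1→10: 10 is gray → back edge
First back edge: 1 → 10.

1→10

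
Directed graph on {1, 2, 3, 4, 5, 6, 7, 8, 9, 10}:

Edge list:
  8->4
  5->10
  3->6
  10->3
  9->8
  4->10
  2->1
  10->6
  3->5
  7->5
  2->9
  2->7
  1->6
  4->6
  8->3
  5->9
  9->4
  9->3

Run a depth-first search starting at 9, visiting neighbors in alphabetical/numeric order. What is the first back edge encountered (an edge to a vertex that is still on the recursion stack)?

DFS from 9 (visiting neighbors in alphabetical/numeric order); mark gray on enter, black on exit:
9 gray
  3 gray
    5 gray
      5→9: 9 is gray → back edge
First back edge: 5 → 9.

5->9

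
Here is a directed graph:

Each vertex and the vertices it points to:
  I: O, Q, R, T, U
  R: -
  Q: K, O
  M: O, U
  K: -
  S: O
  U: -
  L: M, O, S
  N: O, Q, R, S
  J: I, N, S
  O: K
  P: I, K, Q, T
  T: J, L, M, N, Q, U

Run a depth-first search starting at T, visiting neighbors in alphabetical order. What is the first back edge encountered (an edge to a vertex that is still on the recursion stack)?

DFS from T (visiting neighbors in alphabetical order); mark gray on enter, black on exit:
T gray
  J gray
    I gray
      O gray
        K gray
        K black
      O black
      Q gray
        Q→K: K black — skip
        Q→O: O black — skip
      Q black
      R gray
      R black
      I→T: T is gray → back edge
First back edge: I → T.

I->T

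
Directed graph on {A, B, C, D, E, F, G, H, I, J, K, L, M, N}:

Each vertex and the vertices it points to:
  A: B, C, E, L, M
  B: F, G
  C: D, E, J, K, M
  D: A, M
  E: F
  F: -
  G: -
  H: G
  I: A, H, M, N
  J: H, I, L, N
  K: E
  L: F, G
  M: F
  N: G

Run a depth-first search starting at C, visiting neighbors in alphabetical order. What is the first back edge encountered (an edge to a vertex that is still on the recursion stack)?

DFS from C (visiting neighbors in alphabetical order); mark gray on enter, black on exit:
C gray
  D gray
    A gray
      B gray
        F gray
        F black
        G gray
        G black
      B black
      A→C: C is gray → back edge
First back edge: A → C.

A→C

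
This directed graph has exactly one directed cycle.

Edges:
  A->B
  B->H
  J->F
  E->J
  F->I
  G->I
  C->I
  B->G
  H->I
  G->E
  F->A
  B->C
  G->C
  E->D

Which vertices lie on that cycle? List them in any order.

DFS with gray/black marking from A:
A gray
  B gray
    H gray
      I gray
      I black
    H black
    C gray
      C→I: I black — skip
    C black
    G gray
      E gray
        J gray
          F gray
            F→I: I black — skip
            F→A: A is gray → back edge
Back edge closes the cycle A → B → G → E → J → F → A; its vertices are {A, B, E, F, G, J}.

A, B, E, F, G, J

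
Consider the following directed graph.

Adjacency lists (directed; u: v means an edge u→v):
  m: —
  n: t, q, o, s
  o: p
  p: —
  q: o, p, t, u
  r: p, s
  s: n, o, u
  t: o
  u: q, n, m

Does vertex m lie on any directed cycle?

No

m lies on a cycle iff there is a path from m back to itself.
Exploring from m, it never reaches itself; equivalently, its strongly connected component is a singleton.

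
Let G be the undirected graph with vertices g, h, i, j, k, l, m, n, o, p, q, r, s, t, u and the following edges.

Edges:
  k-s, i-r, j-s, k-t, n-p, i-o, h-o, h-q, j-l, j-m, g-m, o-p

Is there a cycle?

No

DFS, tracking each vertex's parent; an edge to a visited non-parent vertex closes a cycle.
Start from h:
visit h (parent –)
  visit q (parent h)
    q–h: parent, skip
  visit o (parent h)
    visit p (parent o)
      visit n (parent p)
        n–p: parent, skip
      p–o: parent, skip
    o–h: parent, skip
    visit i (parent o)
      visit r (parent i)
        r–i: parent, skip
      i–o: parent, skip
visit g (parent –)
  visit m (parent g)
    m–g: parent, skip
    visit j (parent m)
      visit s (parent j)
        visit k (parent s)
          visit t (parent k)
            t–k: parent, skip
          k–s: parent, skip
        s–j: parent, skip
      j–m: parent, skip
      visit l (parent j)
        l–j: parent, skip
visit u (parent –)
No non-parent visited neighbor found — the graph is a forest.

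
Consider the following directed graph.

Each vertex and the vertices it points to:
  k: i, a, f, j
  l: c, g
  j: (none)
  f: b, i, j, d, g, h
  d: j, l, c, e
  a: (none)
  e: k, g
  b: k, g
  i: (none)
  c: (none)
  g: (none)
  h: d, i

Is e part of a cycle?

Yes

e is on a cycle iff e can reach itself via ≥1 edge.
e → k → f → d → e — yes.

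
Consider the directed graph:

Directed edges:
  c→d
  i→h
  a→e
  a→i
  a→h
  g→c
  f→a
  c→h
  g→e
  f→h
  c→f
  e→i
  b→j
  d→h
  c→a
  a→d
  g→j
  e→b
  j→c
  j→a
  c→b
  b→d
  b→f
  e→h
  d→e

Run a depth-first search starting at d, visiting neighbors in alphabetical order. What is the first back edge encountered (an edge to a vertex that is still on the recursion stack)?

b→d

DFS from d (visiting neighbors in alphabetical order); mark gray on enter, black on exit:
d gray
  e gray
    b gray
      b→d: d is gray → back edge
First back edge: b → d.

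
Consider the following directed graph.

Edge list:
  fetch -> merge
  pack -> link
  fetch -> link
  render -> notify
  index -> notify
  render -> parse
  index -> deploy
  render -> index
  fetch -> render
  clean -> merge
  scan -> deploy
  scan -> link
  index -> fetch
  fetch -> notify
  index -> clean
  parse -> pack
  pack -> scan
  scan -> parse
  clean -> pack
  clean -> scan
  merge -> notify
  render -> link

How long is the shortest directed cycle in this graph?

3

For each vertex v, BFS finds the shortest path from v back to v.
The shortest such closed walk is index → fetch → render → index, length 3.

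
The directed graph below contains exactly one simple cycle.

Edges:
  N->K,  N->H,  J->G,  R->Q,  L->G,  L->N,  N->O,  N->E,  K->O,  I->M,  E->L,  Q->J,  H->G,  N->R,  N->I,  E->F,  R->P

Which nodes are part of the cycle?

DFS with gray/black marking from N:
N gray
  O gray
  O black
  H gray
    G gray
    G black
  H black
  R gray
    P gray
    P black
    Q gray
      J gray
        J→G: G black — skip
      J black
    Q black
  R black
  E gray
    L gray
      L→N: N is gray → back edge
Back edge closes the cycle N → E → L → N; its vertices are {E, L, N}.

E, L, N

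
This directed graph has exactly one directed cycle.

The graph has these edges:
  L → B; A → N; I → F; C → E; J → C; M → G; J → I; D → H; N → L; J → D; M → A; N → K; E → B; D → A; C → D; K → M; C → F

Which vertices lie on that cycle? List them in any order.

DFS with gray/black marking from A:
A gray
  N gray
    K gray
      M gray
        G gray
        G black
        M→A: A is gray → back edge
Back edge closes the cycle A → N → K → M → A; its vertices are {A, K, M, N}.

A, K, M, N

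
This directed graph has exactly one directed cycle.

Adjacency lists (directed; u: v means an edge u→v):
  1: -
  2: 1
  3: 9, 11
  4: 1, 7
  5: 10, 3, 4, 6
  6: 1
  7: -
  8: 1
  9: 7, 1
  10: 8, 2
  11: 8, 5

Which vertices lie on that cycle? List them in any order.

3, 5, 11

DFS with gray/black marking from 5:
5 gray
  10 gray
    8 gray
      1 gray
      1 black
    8 black
    2 gray
      2→1: 1 black — skip
    2 black
  10 black
  3 gray
    9 gray
      7 gray
      7 black
      9→1: 1 black — skip
    9 black
    11 gray
      11→8: 8 black — skip
      11→5: 5 is gray → back edge
Back edge closes the cycle 5 → 3 → 11 → 5; its vertices are {3, 5, 11}.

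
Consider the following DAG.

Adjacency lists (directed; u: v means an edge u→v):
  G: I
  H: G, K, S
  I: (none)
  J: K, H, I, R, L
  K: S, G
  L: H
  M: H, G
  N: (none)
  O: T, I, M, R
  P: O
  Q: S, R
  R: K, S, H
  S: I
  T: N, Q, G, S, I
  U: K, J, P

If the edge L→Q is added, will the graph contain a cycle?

Adding L→Q creates a cycle iff Q can already reach L.
Explore from Q: no path reaches L. The graph stays acyclic.

No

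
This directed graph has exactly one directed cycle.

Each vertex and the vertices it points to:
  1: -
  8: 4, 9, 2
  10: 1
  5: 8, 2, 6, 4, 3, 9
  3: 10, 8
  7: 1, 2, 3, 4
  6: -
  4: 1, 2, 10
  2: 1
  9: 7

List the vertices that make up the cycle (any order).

3, 7, 8, 9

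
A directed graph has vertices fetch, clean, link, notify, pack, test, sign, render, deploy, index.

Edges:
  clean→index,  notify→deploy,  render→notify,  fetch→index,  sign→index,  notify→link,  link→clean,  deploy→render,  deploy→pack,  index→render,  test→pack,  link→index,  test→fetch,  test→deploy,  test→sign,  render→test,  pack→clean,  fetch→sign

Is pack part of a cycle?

Yes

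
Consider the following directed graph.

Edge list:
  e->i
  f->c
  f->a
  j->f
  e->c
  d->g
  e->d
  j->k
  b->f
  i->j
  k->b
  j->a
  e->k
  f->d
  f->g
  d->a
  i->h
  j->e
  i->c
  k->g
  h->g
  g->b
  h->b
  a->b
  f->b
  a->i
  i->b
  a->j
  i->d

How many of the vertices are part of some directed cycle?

A vertex is on a directed cycle iff it belongs to a strongly connected component of size ≥ 2 (or has a self-loop).
The vertices on cycles are {a, b, d, e, f, g, h, i, j, k} — 10 in total.

10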